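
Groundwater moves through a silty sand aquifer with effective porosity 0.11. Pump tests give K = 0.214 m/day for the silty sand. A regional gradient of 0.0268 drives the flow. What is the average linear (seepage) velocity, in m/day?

Hydraulic gradient i = 0.0268.
Darcy flux q = K · i = 0.2140 × 0.02680 = 0.005735 m/day.
Seepage velocity v = q / n_e = 0.005735 / 0.11 = 0.05214 m/day.

0.0521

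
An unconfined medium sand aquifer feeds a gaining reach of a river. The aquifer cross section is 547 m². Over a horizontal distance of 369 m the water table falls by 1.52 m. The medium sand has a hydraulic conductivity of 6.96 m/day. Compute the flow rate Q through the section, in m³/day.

Hydraulic gradient i = Δh / L = 1.52 / 369 = 0.004119.
Darcy's law: Q = K · A · i = 6.960 × 547.0 × 0.004119 = 15.68 m³/day.

15.7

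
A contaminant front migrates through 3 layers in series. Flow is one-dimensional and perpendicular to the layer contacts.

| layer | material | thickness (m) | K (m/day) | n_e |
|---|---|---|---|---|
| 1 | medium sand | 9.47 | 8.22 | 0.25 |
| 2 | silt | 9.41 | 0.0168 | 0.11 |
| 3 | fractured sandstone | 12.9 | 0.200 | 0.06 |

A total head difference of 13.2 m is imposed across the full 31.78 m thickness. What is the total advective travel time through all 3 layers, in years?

0.542

With flow normal to the layers, continuity requires the same specific discharge q through every layer.
Σ(b_i/K_i) = 9.47/8.22 + 9.41/0.0168 + 12.9/0.200 = 625.8 d.
q = Δh / Σ(b_i/K_i) = 13.2 / 625.8 = 0.02109 m/day.
In each layer the seepage velocity is v_i = q/n_i, so the layer transit time is t_i = b_i·n_i / q:
  layer 1 (medium sand): t_1 = 9.47 × 0.25 / 0.02109 = 112.2 d
  layer 2 (silt): t_2 = 9.41 × 0.11 / 0.02109 = 49.07 d
  layer 3 (fractured sandstone): t_3 = 12.9 × 0.06 / 0.02109 = 36.69 d
Total t = Σ t_i = 198.0 days = 0.5421 years.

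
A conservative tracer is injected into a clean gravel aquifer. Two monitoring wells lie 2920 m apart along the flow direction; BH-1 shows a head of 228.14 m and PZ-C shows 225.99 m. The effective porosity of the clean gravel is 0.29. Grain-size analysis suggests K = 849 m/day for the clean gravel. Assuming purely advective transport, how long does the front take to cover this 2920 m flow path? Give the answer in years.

Hydraulic gradient i = (228.14 − 225.99) / 2920 = 2.15 / 2920 = 0.0007363.
Darcy flux q = K · i = 849.0 × 0.0007363 = 0.6251 m/day.
Seepage velocity v = q / n_e = 0.6251 / 0.29 = 2.156 m/day.
Travel time t = L / v = 2920 / 2.156 = 1355 days = 3.709 years.

3.71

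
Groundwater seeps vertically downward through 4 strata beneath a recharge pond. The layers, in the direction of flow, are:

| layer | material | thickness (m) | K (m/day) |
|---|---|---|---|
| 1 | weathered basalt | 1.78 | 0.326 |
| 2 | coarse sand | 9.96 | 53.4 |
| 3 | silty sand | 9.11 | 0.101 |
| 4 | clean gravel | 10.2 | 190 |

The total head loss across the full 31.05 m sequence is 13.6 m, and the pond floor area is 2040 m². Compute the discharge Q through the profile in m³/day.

289

Flow is perpendicular to layering, so the layers act in series and the equivalent K is the thickness-weighted harmonic mean.
Total thickness L = 1.78 + 9.96 + 9.11 + 10.2 = 31.05 m.
Σ(b_i/K_i) = 1.78/0.326 + 9.96/53.4 + 9.11/0.101 + 10.2/190 = 95.90 d.
K_eq = L / Σ(b_i/K_i) = 31.05 / 95.90 = 0.3238 m/day.
Q = K_eq · A · (Δh/L) = 0.3238 × 2040 × (13.6/31.05) = 289.3 m³/day.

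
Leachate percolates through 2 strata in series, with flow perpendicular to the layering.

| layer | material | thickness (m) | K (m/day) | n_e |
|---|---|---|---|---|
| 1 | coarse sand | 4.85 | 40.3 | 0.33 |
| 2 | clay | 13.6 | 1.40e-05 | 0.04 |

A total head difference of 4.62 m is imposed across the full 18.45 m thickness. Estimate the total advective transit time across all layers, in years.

1230

With flow normal to the layers, continuity requires the same specific discharge q through every layer.
Σ(b_i/K_i) = 4.85/40.3 + 13.6/1.40e-05 = 9.714e+05 d.
q = Δh / Σ(b_i/K_i) = 4.62 / 9.714e+05 = 4.756e-06 m/day.
In each layer the seepage velocity is v_i = q/n_i, so the layer transit time is t_i = b_i·n_i / q:
  layer 1 (coarse sand): t_1 = 4.85 × 0.33 / 4.756e-06 = 3.365e+05 d
  layer 2 (clay): t_2 = 13.6 × 0.04 / 4.756e-06 = 1.144e+05 d
Total t = Σ t_i = 4.509e+05 days = 1235 years.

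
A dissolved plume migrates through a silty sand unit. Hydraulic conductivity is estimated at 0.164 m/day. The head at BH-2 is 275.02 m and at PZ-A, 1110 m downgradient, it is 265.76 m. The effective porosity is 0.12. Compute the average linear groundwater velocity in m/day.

Hydraulic gradient i = (275.02 − 265.76) / 1110 = 9.26 / 1110 = 0.008342.
Darcy flux q = K · i = 0.1640 × 0.008342 = 0.001368 m/day.
Seepage velocity v = q / n_e = 0.001368 / 0.12 = 0.01140 m/day.

0.0114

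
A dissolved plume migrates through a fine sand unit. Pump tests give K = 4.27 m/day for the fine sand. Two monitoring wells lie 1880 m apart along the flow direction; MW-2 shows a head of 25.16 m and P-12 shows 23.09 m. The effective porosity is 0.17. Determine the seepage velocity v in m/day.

0.0277

Hydraulic gradient i = (25.16 − 23.09) / 1880 = 2.07 / 1880 = 0.001101.
Darcy flux q = K · i = 4.270 × 0.001101 = 0.004702 m/day.
Seepage velocity v = q / n_e = 0.004702 / 0.17 = 0.02766 m/day.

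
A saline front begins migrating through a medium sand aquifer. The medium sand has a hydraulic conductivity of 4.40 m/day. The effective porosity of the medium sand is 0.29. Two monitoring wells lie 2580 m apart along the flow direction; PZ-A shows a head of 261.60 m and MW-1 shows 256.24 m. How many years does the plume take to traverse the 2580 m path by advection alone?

Hydraulic gradient i = (261.60 − 256.24) / 2580 = 5.36 / 2580 = 0.002078.
Darcy flux q = K · i = 4.400 × 0.002078 = 0.009141 m/day.
Seepage velocity v = q / n_e = 0.009141 / 0.29 = 0.03152 m/day.
Travel time t = L / v = 2580 / 0.03152 = 81850 days = 224.1 years.

224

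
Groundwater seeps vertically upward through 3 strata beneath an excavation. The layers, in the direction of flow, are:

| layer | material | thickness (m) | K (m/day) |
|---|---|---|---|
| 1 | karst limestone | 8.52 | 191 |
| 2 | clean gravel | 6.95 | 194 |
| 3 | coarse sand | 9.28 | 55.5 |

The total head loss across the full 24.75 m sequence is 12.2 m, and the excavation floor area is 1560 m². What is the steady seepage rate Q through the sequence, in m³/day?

Flow is perpendicular to layering, so the layers act in series and the equivalent K is the thickness-weighted harmonic mean.
Total thickness L = 8.52 + 6.95 + 9.28 = 24.75 m.
Σ(b_i/K_i) = 8.52/191 + 6.95/194 + 9.28/55.5 = 0.2476 d.
K_eq = L / Σ(b_i/K_i) = 24.75 / 0.2476 = 99.94 m/day.
Q = K_eq · A · (Δh/L) = 99.94 × 1560 × (12.2/24.75) = 76854 m³/day.

76900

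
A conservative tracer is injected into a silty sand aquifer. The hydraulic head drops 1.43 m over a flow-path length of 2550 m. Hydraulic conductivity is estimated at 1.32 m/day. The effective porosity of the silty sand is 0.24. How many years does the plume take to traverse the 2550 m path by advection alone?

Hydraulic gradient i = Δh / L = 1.43 / 2550 = 0.0005608.
Darcy flux q = K · i = 1.320 × 0.0005608 = 0.0007402 m/day.
Seepage velocity v = q / n_e = 0.0007402 / 0.24 = 0.003084 m/day.
Travel time t = L / v = 2550 / 0.003084 = 8.268e+05 days = 2264 years.

2260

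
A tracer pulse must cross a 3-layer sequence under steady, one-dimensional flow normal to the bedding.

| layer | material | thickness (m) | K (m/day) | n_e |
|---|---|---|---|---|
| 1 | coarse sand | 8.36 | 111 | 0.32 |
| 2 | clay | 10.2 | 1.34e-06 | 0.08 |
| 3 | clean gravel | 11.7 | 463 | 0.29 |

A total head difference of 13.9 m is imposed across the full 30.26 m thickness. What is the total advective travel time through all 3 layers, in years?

10300

With flow normal to the layers, continuity requires the same specific discharge q through every layer.
Σ(b_i/K_i) = 8.36/111 + 10.2/1.34e-06 + 11.7/463 = 7.612e+06 d.
q = Δh / Σ(b_i/K_i) = 13.9 / 7.612e+06 = 1.826e-06 m/day.
In each layer the seepage velocity is v_i = q/n_i, so the layer transit time is t_i = b_i·n_i / q:
  layer 1 (coarse sand): t_1 = 8.36 × 0.32 / 1.826e-06 = 1.465e+06 d
  layer 2 (clay): t_2 = 10.2 × 0.08 / 1.826e-06 = 4.469e+05 d
  layer 3 (clean gravel): t_3 = 11.7 × 0.29 / 1.826e-06 = 1.858e+06 d
Total t = Σ t_i = 3.770e+06 days = 10322 years.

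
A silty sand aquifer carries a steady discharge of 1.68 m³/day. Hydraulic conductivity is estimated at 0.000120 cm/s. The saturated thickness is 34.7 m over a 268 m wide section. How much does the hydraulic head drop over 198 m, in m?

Convert K: 0.000120 cm/s × 864 = 0.1037 m/day.
Cross-sectional area A = 268 × 34.7 = 9300 m².
From Q = K·A·i, i = Q / (K·A) = 1.68 / (0.1037 × 9300) = 0.001742.
Head loss Δh = i · L = 0.001742 × 198 = 0.3450 m.

0.345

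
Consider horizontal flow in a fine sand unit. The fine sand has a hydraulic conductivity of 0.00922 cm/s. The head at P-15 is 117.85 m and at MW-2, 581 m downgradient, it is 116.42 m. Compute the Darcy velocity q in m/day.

0.0196

Convert K: 0.00922 cm/s × 864 = 7.966 m/day.
Hydraulic gradient i = (117.85 − 116.42) / 581 = 1.43 / 581 = 0.002461.
Specific discharge q = K · i = 7.966 × 0.002461 = 0.01961 m/day.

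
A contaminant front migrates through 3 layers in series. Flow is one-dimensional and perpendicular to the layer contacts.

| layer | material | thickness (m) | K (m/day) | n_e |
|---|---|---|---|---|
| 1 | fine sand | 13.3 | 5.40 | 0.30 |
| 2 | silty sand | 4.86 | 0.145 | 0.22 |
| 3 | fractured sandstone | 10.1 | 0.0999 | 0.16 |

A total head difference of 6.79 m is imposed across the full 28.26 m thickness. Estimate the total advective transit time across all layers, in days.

135

With flow normal to the layers, continuity requires the same specific discharge q through every layer.
Σ(b_i/K_i) = 13.3/5.40 + 4.86/0.145 + 10.1/0.0999 = 137.1 d.
q = Δh / Σ(b_i/K_i) = 6.79 / 137.1 = 0.04953 m/day.
In each layer the seepage velocity is v_i = q/n_i, so the layer transit time is t_i = b_i·n_i / q:
  layer 1 (fine sand): t_1 = 13.3 × 0.30 / 0.04953 = 80.55 d
  layer 2 (silty sand): t_2 = 4.86 × 0.22 / 0.04953 = 21.59 d
  layer 3 (fractured sandstone): t_3 = 10.1 × 0.16 / 0.04953 = 32.62 d
Total t = Σ t_i = 134.8 days.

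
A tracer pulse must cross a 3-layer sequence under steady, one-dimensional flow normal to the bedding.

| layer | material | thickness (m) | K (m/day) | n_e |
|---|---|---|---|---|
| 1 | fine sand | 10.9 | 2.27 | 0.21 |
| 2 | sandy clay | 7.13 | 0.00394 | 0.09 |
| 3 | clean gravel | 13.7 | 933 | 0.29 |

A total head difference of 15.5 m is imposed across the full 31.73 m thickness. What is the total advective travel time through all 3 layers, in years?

With flow normal to the layers, continuity requires the same specific discharge q through every layer.
Σ(b_i/K_i) = 10.9/2.27 + 7.13/0.00394 + 13.7/933 = 1814 d.
q = Δh / Σ(b_i/K_i) = 15.5 / 1814 = 0.008542 m/day.
In each layer the seepage velocity is v_i = q/n_i, so the layer transit time is t_i = b_i·n_i / q:
  layer 1 (fine sand): t_1 = 10.9 × 0.21 / 0.008542 = 268.0 d
  layer 2 (sandy clay): t_2 = 7.13 × 0.09 / 0.008542 = 75.12 d
  layer 3 (clean gravel): t_3 = 13.7 × 0.29 / 0.008542 = 465.1 d
Total t = Σ t_i = 808.2 days = 2.213 years.

2.21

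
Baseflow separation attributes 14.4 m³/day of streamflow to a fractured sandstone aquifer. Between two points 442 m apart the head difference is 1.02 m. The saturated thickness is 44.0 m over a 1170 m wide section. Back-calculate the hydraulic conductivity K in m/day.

Cross-sectional area A = 1170 × 44.0 = 51480 m².
Hydraulic gradient i = Δh / L = 1.02 / 442 = 0.002308.
From Q = K·A·i, K = Q / (A·i) = 14.4 / (51480 × 0.002308) = 0.1212 m/day.

0.121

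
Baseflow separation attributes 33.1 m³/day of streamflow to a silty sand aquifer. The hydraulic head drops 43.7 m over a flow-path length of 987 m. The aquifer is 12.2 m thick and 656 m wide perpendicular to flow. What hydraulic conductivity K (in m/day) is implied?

Cross-sectional area A = 656 × 12.2 = 8003 m².
Hydraulic gradient i = Δh / L = 43.7 / 987 = 0.04428.
From Q = K·A·i, K = Q / (A·i) = 33.1 / (8003 × 0.04428) = 0.09341 m/day.

0.0934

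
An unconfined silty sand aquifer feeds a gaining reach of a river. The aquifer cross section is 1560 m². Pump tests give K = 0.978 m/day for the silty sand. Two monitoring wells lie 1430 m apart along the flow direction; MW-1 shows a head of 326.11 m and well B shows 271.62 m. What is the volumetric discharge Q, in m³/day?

58.1

Hydraulic gradient i = (326.11 − 271.62) / 1430 = 54.49 / 1430 = 0.03810.
Darcy's law: Q = K · A · i = 0.9780 × 1560 × 0.03810 = 58.14 m³/day.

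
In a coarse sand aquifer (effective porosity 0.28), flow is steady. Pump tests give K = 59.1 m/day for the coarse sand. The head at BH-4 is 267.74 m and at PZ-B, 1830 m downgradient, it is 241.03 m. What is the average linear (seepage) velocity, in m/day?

3.08

Hydraulic gradient i = (267.74 − 241.03) / 1830 = 26.71 / 1830 = 0.01460.
Darcy flux q = K · i = 59.10 × 0.01460 = 0.8626 m/day.
Seepage velocity v = q / n_e = 0.8626 / 0.28 = 3.081 m/day.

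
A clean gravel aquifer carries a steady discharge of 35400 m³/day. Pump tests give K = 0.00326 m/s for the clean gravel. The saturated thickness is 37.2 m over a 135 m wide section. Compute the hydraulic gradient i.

0.0250

Convert K: 0.00326 m/s × 86400 = 281.7 m/day.
Cross-sectional area A = 135 × 37.2 = 5022 m².
From Q = K·A·i, i = Q / (K·A) = 35400 / (281.7 × 5022) = 0.02503.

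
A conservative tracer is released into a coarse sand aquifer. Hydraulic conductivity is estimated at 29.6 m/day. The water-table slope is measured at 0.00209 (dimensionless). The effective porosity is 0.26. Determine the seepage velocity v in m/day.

0.238

Hydraulic gradient i = 0.00209.
Darcy flux q = K · i = 29.60 × 0.002090 = 0.06186 m/day.
Seepage velocity v = q / n_e = 0.06186 / 0.26 = 0.2379 m/day.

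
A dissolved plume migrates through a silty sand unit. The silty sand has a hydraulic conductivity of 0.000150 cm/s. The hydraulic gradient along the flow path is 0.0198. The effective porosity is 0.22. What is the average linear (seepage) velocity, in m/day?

Convert K: 0.000150 cm/s × 864 = 0.1296 m/day.
Hydraulic gradient i = 0.0198.
Darcy flux q = K · i = 0.1296 × 0.01980 = 0.002566 m/day.
Seepage velocity v = q / n_e = 0.002566 / 0.22 = 0.01166 m/day.

0.0117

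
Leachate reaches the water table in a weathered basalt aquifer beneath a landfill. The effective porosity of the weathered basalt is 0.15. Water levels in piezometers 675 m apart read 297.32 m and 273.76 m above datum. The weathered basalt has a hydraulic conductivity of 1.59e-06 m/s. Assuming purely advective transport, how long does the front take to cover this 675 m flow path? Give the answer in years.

Convert K: 1.59e-06 m/s × 86400 = 0.1374 m/day.
Hydraulic gradient i = (297.32 − 273.76) / 675 = 23.56 / 675 = 0.03490.
Darcy flux q = K · i = 0.1374 × 0.03490 = 0.004795 m/day.
Seepage velocity v = q / n_e = 0.004795 / 0.15 = 0.03197 m/day.
Travel time t = L / v = 675 / 0.03197 = 21116 days = 57.81 years.

57.8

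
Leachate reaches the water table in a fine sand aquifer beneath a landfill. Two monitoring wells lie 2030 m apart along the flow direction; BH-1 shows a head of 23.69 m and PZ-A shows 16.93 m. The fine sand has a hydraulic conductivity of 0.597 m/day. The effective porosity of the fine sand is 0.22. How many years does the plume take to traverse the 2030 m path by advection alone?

615

Hydraulic gradient i = (23.69 − 16.93) / 2030 = 6.76 / 2030 = 0.003330.
Darcy flux q = K · i = 0.5970 × 0.003330 = 0.001988 m/day.
Seepage velocity v = q / n_e = 0.001988 / 0.22 = 0.009037 m/day.
Travel time t = L / v = 2030 / 0.009037 = 2.246e+05 days = 615.0 years.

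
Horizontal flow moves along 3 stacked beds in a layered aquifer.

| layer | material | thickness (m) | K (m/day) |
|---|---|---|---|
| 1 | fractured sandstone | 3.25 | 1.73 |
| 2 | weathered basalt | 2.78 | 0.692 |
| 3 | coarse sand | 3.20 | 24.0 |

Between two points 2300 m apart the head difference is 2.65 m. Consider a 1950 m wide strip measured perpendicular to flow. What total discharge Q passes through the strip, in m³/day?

190

Flow is parallel to layering, so each bed carries its own Darcy discharge and the transmissivities add.
Σ(K_i·b_i) = 1.73×3.25 + 0.692×2.78 + 24.0×3.20 = 84.35 m²/day.
Hydraulic gradient i = Δh / L = 2.65 / 2300 = 0.001152.
Q = Σ(K_i·b_i) · W · i = 84.35 × 1950 × 0.001152 = 189.5 m³/day.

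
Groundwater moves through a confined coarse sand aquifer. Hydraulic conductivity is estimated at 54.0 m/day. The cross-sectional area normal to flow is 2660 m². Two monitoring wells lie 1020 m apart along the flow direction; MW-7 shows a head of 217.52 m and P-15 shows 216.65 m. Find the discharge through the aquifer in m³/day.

Hydraulic gradient i = (217.52 − 216.65) / 1020 = 0.87 / 1020 = 0.0008529.
Darcy's law: Q = K · A · i = 54.00 × 2660 × 0.0008529 = 122.5 m³/day.

123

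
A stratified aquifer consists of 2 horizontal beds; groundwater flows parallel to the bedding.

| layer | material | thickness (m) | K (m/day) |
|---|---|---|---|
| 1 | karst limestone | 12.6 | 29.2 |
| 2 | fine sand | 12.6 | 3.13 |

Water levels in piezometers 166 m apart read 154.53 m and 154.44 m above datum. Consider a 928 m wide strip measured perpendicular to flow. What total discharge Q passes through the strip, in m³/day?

205

Flow is parallel to layering, so each bed carries its own Darcy discharge and the transmissivities add.
Σ(K_i·b_i) = 29.2×12.6 + 3.13×12.6 = 407.4 m²/day.
Hydraulic gradient i = (154.53 − 154.44) / 166 = 0.09 / 166 = 0.0005422.
Q = Σ(K_i·b_i) · W · i = 407.4 × 928 × 0.0005422 = 205.0 m³/day.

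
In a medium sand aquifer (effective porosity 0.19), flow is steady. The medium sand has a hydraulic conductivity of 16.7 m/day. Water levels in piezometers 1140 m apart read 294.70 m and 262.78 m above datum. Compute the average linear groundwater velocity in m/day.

2.46

Hydraulic gradient i = (294.70 − 262.78) / 1140 = 31.92 / 1140 = 0.02800.
Darcy flux q = K · i = 16.70 × 0.02800 = 0.4676 m/day.
Seepage velocity v = q / n_e = 0.4676 / 0.19 = 2.461 m/day.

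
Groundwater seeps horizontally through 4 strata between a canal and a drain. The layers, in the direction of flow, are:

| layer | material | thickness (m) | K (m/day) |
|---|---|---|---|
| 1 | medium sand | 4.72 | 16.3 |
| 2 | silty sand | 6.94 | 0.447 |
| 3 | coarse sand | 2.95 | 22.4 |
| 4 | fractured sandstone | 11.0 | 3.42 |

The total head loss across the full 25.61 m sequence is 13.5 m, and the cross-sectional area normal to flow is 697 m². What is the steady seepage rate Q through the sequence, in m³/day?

Flow is perpendicular to layering, so the layers act in series and the equivalent K is the thickness-weighted harmonic mean.
Total thickness L = 4.72 + 6.94 + 2.95 + 11.0 = 25.61 m.
Σ(b_i/K_i) = 4.72/16.3 + 6.94/0.447 + 2.95/22.4 + 11.0/3.42 = 19.16 d.
K_eq = L / Σ(b_i/K_i) = 25.61 / 19.16 = 1.336 m/day.
Q = K_eq · A · (Δh/L) = 1.336 × 697 × (13.5/25.61) = 491.0 m³/day.

491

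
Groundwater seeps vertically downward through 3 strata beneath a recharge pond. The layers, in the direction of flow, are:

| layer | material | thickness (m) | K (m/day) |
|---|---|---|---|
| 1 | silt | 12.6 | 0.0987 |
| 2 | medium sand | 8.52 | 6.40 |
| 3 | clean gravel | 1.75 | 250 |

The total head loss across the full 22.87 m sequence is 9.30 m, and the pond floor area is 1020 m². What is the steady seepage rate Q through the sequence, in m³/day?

73.5

Flow is perpendicular to layering, so the layers act in series and the equivalent K is the thickness-weighted harmonic mean.
Total thickness L = 12.6 + 8.52 + 1.75 = 22.87 m.
Σ(b_i/K_i) = 12.6/0.0987 + 8.52/6.40 + 1.75/250 = 129.0 d.
K_eq = L / Σ(b_i/K_i) = 22.87 / 129.0 = 0.1773 m/day.
Q = K_eq · A · (Δh/L) = 0.1773 × 1020 × (9.30/22.87) = 73.54 m³/day.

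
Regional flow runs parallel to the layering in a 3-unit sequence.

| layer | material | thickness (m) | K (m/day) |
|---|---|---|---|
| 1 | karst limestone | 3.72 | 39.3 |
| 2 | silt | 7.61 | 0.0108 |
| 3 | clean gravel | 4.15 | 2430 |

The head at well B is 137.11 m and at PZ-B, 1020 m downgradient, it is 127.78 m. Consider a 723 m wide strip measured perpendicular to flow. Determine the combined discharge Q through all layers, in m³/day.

67700

Flow is parallel to layering, so each bed carries its own Darcy discharge and the transmissivities add.
Σ(K_i·b_i) = 39.3×3.72 + 0.0108×7.61 + 2430×4.15 = 10231 m²/day.
Hydraulic gradient i = (137.11 − 127.78) / 1020 = 9.33 / 1020 = 0.009147.
Q = Σ(K_i·b_i) · W · i = 10231 × 723 × 0.009147 = 67659 m³/day.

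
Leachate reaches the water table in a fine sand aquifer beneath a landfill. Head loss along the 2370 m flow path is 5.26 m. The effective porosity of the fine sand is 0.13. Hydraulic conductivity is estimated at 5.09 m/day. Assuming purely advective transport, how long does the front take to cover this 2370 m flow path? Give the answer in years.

74.7

Hydraulic gradient i = Δh / L = 5.26 / 2370 = 0.002219.
Darcy flux q = K · i = 5.090 × 0.002219 = 0.01130 m/day.
Seepage velocity v = q / n_e = 0.01130 / 0.13 = 0.08690 m/day.
Travel time t = L / v = 2370 / 0.08690 = 27273 days = 74.67 years.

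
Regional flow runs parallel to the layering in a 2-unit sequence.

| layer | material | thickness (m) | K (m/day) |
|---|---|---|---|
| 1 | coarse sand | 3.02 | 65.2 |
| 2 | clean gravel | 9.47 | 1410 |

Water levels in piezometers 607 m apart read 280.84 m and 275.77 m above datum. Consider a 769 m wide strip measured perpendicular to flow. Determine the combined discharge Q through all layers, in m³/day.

87000

Flow is parallel to layering, so each bed carries its own Darcy discharge and the transmissivities add.
Σ(K_i·b_i) = 65.2×3.02 + 1410×9.47 = 13550 m²/day.
Hydraulic gradient i = (280.84 − 275.77) / 607 = 5.07 / 607 = 0.008353.
Q = Σ(K_i·b_i) · W · i = 13550 × 769 × 0.008353 = 87031 m³/day.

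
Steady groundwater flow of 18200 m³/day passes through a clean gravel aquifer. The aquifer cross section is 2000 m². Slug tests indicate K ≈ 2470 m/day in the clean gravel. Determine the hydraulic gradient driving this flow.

From Q = K·A·i, i = Q / (K·A) = 18200 / (2470 × 2000) = 0.003684.

0.00368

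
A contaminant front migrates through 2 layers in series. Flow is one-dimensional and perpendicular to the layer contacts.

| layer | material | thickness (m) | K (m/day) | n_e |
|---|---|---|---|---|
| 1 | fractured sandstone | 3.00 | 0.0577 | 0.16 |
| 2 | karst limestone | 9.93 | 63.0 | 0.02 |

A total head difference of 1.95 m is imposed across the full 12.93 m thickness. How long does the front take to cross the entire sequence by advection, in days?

With flow normal to the layers, continuity requires the same specific discharge q through every layer.
Σ(b_i/K_i) = 3.00/0.0577 + 9.93/63.0 = 52.15 d.
q = Δh / Σ(b_i/K_i) = 1.95 / 52.15 = 0.03739 m/day.
In each layer the seepage velocity is v_i = q/n_i, so the layer transit time is t_i = b_i·n_i / q:
  layer 1 (fractured sandstone): t_1 = 3.00 × 0.16 / 0.03739 = 12.84 d
  layer 2 (karst limestone): t_2 = 9.93 × 0.02 / 0.03739 = 5.311 d
Total t = Σ t_i = 18.15 days.

18.1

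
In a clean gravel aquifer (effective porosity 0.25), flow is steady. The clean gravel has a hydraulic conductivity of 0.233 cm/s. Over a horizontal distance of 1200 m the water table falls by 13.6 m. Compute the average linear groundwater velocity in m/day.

9.13

Convert K: 0.233 cm/s × 864 = 201.3 m/day.
Hydraulic gradient i = Δh / L = 13.6 / 1200 = 0.01133.
Darcy flux q = K · i = 201.3 × 0.01133 = 2.282 m/day.
Seepage velocity v = q / n_e = 2.282 / 0.25 = 9.126 m/day.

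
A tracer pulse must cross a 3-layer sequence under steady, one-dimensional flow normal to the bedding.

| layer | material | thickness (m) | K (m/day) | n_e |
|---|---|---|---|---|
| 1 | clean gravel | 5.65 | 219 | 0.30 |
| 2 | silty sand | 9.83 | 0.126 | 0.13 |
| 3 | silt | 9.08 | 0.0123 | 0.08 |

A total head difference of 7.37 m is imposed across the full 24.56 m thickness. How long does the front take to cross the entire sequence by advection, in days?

410

With flow normal to the layers, continuity requires the same specific discharge q through every layer.
Σ(b_i/K_i) = 5.65/219 + 9.83/0.126 + 9.08/0.0123 = 816.3 d.
q = Δh / Σ(b_i/K_i) = 7.37 / 816.3 = 0.009029 m/day.
In each layer the seepage velocity is v_i = q/n_i, so the layer transit time is t_i = b_i·n_i / q:
  layer 1 (clean gravel): t_1 = 5.65 × 0.30 / 0.009029 = 187.7 d
  layer 2 (silty sand): t_2 = 9.83 × 0.13 / 0.009029 = 141.5 d
  layer 3 (silt): t_3 = 9.08 × 0.08 / 0.009029 = 80.45 d
Total t = Σ t_i = 409.7 days.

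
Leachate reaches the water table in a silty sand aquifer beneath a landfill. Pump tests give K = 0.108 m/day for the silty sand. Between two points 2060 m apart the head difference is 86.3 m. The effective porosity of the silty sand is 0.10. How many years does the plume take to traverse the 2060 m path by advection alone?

125

Hydraulic gradient i = Δh / L = 86.3 / 2060 = 0.04189.
Darcy flux q = K · i = 0.1080 × 0.04189 = 0.004524 m/day.
Seepage velocity v = q / n_e = 0.004524 / 0.10 = 0.04524 m/day.
Travel time t = L / v = 2060 / 0.04524 = 45530 days = 124.7 years.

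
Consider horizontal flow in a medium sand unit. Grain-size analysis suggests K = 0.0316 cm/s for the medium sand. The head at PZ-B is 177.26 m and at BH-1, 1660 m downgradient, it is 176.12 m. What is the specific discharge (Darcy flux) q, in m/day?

Convert K: 0.0316 cm/s × 864 = 27.30 m/day.
Hydraulic gradient i = (177.26 − 176.12) / 1660 = 1.14 / 1660 = 0.0006867.
Specific discharge q = K · i = 27.30 × 0.0006867 = 0.01875 m/day.

0.0187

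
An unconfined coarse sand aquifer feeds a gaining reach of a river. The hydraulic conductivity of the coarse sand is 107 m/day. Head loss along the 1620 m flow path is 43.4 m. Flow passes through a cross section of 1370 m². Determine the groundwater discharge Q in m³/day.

Hydraulic gradient i = Δh / L = 43.4 / 1620 = 0.02679.
Darcy's law: Q = K · A · i = 107.0 × 1370 × 0.02679 = 3927 m³/day.

3930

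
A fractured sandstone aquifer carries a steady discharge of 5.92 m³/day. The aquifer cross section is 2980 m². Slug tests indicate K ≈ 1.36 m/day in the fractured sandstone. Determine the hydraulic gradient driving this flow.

0.00146

From Q = K·A·i, i = Q / (K·A) = 5.92 / (1.360 × 2980) = 0.001461.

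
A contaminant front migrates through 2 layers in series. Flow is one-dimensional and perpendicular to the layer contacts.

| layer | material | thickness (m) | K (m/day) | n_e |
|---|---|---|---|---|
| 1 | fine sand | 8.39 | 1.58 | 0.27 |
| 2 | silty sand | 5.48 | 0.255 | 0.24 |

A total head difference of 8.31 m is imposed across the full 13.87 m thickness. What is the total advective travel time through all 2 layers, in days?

11.5

With flow normal to the layers, continuity requires the same specific discharge q through every layer.
Σ(b_i/K_i) = 8.39/1.58 + 5.48/0.255 = 26.80 d.
q = Δh / Σ(b_i/K_i) = 8.31 / 26.80 = 0.3101 m/day.
In each layer the seepage velocity is v_i = q/n_i, so the layer transit time is t_i = b_i·n_i / q:
  layer 1 (fine sand): t_1 = 8.39 × 0.27 / 0.3101 = 7.306 d
  layer 2 (silty sand): t_2 = 5.48 × 0.24 / 0.3101 = 4.242 d
Total t = Σ t_i = 11.55 days.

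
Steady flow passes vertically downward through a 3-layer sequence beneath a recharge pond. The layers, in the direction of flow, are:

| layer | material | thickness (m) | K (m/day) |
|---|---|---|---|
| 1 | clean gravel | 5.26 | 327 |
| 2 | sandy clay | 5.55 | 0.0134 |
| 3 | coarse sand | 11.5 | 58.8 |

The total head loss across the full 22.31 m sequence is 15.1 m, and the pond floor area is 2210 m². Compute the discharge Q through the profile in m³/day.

80.5

Flow is perpendicular to layering, so the layers act in series and the equivalent K is the thickness-weighted harmonic mean.
Total thickness L = 5.26 + 5.55 + 11.5 = 22.31 m.
Σ(b_i/K_i) = 5.26/327 + 5.55/0.0134 + 11.5/58.8 = 414.4 d.
K_eq = L / Σ(b_i/K_i) = 22.31 / 414.4 = 0.05384 m/day.
Q = K_eq · A · (Δh/L) = 0.05384 × 2210 × (15.1/22.31) = 80.53 m³/day.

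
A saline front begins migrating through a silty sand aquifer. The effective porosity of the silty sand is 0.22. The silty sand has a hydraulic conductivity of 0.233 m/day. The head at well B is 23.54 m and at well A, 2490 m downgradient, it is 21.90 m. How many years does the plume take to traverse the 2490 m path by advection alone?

Hydraulic gradient i = (23.54 − 21.90) / 2490 = 1.64 / 2490 = 0.0006586.
Darcy flux q = K · i = 0.2330 × 0.0006586 = 0.0001535 m/day.
Seepage velocity v = q / n_e = 0.0001535 / 0.22 = 0.0006976 m/day.
Travel time t = L / v = 2490 / 0.0006976 = 3.570e+06 days = 9773 years.

9770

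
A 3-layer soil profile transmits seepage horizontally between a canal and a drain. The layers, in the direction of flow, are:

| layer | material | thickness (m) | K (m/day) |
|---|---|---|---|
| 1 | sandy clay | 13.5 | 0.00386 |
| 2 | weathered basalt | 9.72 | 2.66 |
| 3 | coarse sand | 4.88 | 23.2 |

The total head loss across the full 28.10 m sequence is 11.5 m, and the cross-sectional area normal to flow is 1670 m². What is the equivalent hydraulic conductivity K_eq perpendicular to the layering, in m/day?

Flow is perpendicular to layering, so the layers act in series and the equivalent K is the thickness-weighted harmonic mean.
Total thickness L = 13.5 + 9.72 + 4.88 = 28.10 m.
Σ(b_i/K_i) = 13.5/0.00386 + 9.72/2.66 + 4.88/23.2 = 3501 d.
K_eq = L / Σ(b_i/K_i) = 28.10 / 3501 = 0.008026 m/day.

0.00803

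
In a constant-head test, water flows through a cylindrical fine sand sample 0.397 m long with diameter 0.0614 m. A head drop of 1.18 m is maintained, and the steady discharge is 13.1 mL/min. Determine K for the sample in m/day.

2.14

Cross-sectional area A = π·(d/2)² = π × (0.0614/2)² = 0.002961 m².
Convert discharge: 13.1 mL/min = 2.183e-07 m³/s.
Darcy's law rearranged: K = Q·L / (A·Δh) = 2.183e-07 × 0.397 / (0.002961 × 1.18) = 2.481e-05 m/s = 2.143 m/day.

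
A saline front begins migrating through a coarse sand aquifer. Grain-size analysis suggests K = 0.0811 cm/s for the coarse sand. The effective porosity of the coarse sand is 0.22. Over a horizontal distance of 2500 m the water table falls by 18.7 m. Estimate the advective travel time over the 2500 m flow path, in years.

2.87

Convert K: 0.0811 cm/s × 864 = 70.07 m/day.
Hydraulic gradient i = Δh / L = 18.7 / 2500 = 0.007480.
Darcy flux q = K · i = 70.07 × 0.007480 = 0.5241 m/day.
Seepage velocity v = q / n_e = 0.5241 / 0.22 = 2.382 m/day.
Travel time t = L / v = 2500 / 2.382 = 1049 days = 2.873 years.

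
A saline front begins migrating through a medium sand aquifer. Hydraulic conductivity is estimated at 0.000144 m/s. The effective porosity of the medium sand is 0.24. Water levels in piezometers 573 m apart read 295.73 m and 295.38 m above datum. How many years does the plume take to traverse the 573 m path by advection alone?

49.5

Convert K: 0.000144 m/s × 86400 = 12.44 m/day.
Hydraulic gradient i = (295.73 − 295.38) / 573 = 0.35 / 573 = 0.0006108.
Darcy flux q = K · i = 12.44 × 0.0006108 = 0.007600 m/day.
Seepage velocity v = q / n_e = 0.007600 / 0.24 = 0.03166 m/day.
Travel time t = L / v = 573 / 0.03166 = 18096 days = 49.54 years.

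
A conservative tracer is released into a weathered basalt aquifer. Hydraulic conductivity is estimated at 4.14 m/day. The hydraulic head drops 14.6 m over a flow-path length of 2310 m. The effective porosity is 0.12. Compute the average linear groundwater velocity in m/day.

0.218

Hydraulic gradient i = Δh / L = 14.6 / 2310 = 0.006320.
Darcy flux q = K · i = 4.140 × 0.006320 = 0.02617 m/day.
Seepage velocity v = q / n_e = 0.02617 / 0.12 = 0.2181 m/day.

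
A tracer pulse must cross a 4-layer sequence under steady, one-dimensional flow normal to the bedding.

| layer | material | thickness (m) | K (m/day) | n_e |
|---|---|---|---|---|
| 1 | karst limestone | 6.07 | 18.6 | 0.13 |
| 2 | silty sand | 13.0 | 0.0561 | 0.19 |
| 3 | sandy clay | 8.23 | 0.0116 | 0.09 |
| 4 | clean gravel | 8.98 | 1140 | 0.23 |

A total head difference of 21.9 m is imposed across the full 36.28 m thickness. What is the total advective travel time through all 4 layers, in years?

0.714

With flow normal to the layers, continuity requires the same specific discharge q through every layer.
Σ(b_i/K_i) = 6.07/18.6 + 13.0/0.0561 + 8.23/0.0116 + 8.98/1140 = 941.5 d.
q = Δh / Σ(b_i/K_i) = 21.9 / 941.5 = 0.02326 m/day.
In each layer the seepage velocity is v_i = q/n_i, so the layer transit time is t_i = b_i·n_i / q:
  layer 1 (karst limestone): t_1 = 6.07 × 0.13 / 0.02326 = 33.93 d
  layer 2 (silty sand): t_2 = 13.0 × 0.19 / 0.02326 = 106.2 d
  layer 3 (sandy clay): t_3 = 8.23 × 0.09 / 0.02326 = 31.84 d
  layer 4 (clean gravel): t_4 = 8.98 × 0.23 / 0.02326 = 88.80 d
Total t = Σ t_i = 260.8 days = 0.7139 years.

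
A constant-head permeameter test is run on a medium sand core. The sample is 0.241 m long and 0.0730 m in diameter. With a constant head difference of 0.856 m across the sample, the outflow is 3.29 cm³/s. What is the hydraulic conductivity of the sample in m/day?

19.1

Cross-sectional area A = π·(d/2)² = π × (0.0730/2)² = 0.004185 m².
Convert discharge: 3.29 cm³/s = 3.290e-06 m³/s.
Darcy's law rearranged: K = Q·L / (A·Δh) = 3.290e-06 × 0.241 / (0.004185 × 0.856) = 0.0002213 m/s = 19.12 m/day.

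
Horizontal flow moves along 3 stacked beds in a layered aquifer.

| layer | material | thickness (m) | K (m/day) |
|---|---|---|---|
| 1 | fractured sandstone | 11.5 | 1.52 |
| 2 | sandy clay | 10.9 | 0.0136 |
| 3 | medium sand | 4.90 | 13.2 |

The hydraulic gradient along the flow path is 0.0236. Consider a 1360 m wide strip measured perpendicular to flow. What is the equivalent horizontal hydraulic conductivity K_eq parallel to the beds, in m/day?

3.01

Flow is parallel to layering, so each bed carries its own Darcy discharge and the transmissivities add.
Σ(K_i·b_i) = 1.52×11.5 + 0.0136×10.9 + 13.2×4.90 = 82.31 m²/day.
Total thickness b = 27.30 m, so K_eq = Σ(K_i·b_i)/b = 3.015 m/day.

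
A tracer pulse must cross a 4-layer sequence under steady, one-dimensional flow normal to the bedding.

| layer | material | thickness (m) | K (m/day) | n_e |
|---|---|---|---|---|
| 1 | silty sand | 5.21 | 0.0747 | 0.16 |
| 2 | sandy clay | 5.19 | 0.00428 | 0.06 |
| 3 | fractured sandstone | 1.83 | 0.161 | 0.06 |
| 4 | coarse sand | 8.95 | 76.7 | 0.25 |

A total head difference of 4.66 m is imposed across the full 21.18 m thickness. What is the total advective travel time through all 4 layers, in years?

With flow normal to the layers, continuity requires the same specific discharge q through every layer.
Σ(b_i/K_i) = 5.21/0.0747 + 5.19/0.00428 + 1.83/0.161 + 8.95/76.7 = 1294 d.
q = Δh / Σ(b_i/K_i) = 4.66 / 1294 = 0.003602 m/day.
In each layer the seepage velocity is v_i = q/n_i, so the layer transit time is t_i = b_i·n_i / q:
  layer 1 (silty sand): t_1 = 5.21 × 0.16 / 0.003602 = 231.4 d
  layer 2 (sandy clay): t_2 = 5.19 × 0.06 / 0.003602 = 86.46 d
  layer 3 (fractured sandstone): t_3 = 1.83 × 0.06 / 0.003602 = 30.49 d
  layer 4 (coarse sand): t_4 = 8.95 × 0.25 / 0.003602 = 621.2 d
Total t = Σ t_i = 969.6 days = 2.655 years.

2.65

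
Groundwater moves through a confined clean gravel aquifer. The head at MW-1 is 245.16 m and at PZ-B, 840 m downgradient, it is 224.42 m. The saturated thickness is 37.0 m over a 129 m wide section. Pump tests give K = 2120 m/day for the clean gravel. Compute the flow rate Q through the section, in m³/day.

250000

Cross-sectional area A = 129 × 37.0 = 4773 m².
Hydraulic gradient i = (245.16 − 224.42) / 840 = 20.74 / 840 = 0.02469.
Darcy's law: Q = K · A · i = 2120 × 4773 × 0.02469 = 2.498e+05 m³/day.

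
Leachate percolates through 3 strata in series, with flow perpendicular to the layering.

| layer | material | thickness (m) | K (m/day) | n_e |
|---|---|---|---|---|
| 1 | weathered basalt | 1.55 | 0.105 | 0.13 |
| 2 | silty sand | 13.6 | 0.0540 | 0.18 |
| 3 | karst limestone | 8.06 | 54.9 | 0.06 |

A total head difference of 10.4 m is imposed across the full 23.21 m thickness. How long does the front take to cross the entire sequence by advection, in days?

80.4

With flow normal to the layers, continuity requires the same specific discharge q through every layer.
Σ(b_i/K_i) = 1.55/0.105 + 13.6/0.0540 + 8.06/54.9 = 266.8 d.
q = Δh / Σ(b_i/K_i) = 10.4 / 266.8 = 0.03899 m/day.
In each layer the seepage velocity is v_i = q/n_i, so the layer transit time is t_i = b_i·n_i / q:
  layer 1 (weathered basalt): t_1 = 1.55 × 0.13 / 0.03899 = 5.168 d
  layer 2 (silty sand): t_2 = 13.6 × 0.18 / 0.03899 = 62.79 d
  layer 3 (karst limestone): t_3 = 8.06 × 0.06 / 0.03899 = 12.40 d
Total t = Σ t_i = 80.36 days.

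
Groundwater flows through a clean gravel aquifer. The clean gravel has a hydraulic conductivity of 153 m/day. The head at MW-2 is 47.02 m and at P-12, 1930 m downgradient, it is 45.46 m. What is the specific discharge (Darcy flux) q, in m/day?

0.124

Hydraulic gradient i = (47.02 − 45.46) / 1930 = 1.56 / 1930 = 0.0008083.
Specific discharge q = K · i = 153.0 × 0.0008083 = 0.1237 m/day.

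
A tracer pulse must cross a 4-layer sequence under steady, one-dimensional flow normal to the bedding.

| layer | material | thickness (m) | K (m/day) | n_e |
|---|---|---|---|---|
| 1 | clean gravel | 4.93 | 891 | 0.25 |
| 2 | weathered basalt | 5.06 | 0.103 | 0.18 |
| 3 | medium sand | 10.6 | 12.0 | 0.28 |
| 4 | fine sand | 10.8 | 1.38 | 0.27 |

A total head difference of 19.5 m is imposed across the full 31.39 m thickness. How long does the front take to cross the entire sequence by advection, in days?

23.8

With flow normal to the layers, continuity requires the same specific discharge q through every layer.
Σ(b_i/K_i) = 4.93/891 + 5.06/0.103 + 10.6/12.0 + 10.8/1.38 = 57.84 d.
q = Δh / Σ(b_i/K_i) = 19.5 / 57.84 = 0.3371 m/day.
In each layer the seepage velocity is v_i = q/n_i, so the layer transit time is t_i = b_i·n_i / q:
  layer 1 (clean gravel): t_1 = 4.93 × 0.25 / 0.3371 = 3.656 d
  layer 2 (weathered basalt): t_2 = 5.06 × 0.18 / 0.3371 = 2.702 d
  layer 3 (medium sand): t_3 = 10.6 × 0.28 / 0.3371 = 8.804 d
  layer 4 (fine sand): t_4 = 10.8 × 0.27 / 0.3371 = 8.649 d
Total t = Σ t_i = 23.81 days.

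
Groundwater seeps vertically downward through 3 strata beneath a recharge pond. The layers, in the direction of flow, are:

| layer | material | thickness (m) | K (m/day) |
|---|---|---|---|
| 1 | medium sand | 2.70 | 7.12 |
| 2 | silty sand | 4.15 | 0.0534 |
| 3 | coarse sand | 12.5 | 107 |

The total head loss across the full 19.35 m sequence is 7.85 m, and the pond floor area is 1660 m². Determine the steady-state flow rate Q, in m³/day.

167

Flow is perpendicular to layering, so the layers act in series and the equivalent K is the thickness-weighted harmonic mean.
Total thickness L = 2.70 + 4.15 + 12.5 = 19.35 m.
Σ(b_i/K_i) = 2.70/7.12 + 4.15/0.0534 + 12.5/107 = 78.21 d.
K_eq = L / Σ(b_i/K_i) = 19.35 / 78.21 = 0.2474 m/day.
Q = K_eq · A · (Δh/L) = 0.2474 × 1660 × (7.85/19.35) = 166.6 m³/day.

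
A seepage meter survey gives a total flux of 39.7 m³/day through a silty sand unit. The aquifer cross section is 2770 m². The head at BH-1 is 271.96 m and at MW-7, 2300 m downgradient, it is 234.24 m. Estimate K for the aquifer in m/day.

Hydraulic gradient i = (271.96 − 234.24) / 2300 = 37.72 / 2300 = 0.01640.
From Q = K·A·i, K = Q / (A·i) = 39.7 / (2770 × 0.01640) = 0.8739 m/day.

0.874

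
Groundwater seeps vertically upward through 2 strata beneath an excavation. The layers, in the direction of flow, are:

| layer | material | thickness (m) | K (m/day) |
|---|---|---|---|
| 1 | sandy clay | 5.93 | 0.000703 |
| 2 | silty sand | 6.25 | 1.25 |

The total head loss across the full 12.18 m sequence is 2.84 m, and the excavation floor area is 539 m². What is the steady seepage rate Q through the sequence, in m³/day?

Flow is perpendicular to layering, so the layers act in series and the equivalent K is the thickness-weighted harmonic mean.
Total thickness L = 5.93 + 6.25 = 12.18 m.
Σ(b_i/K_i) = 5.93/0.000703 + 6.25/1.25 = 8440 d.
K_eq = L / Σ(b_i/K_i) = 12.18 / 8440 = 0.001443 m/day.
Q = K_eq · A · (Δh/L) = 0.001443 × 539 × (2.84/12.18) = 0.1814 m³/day.

0.181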